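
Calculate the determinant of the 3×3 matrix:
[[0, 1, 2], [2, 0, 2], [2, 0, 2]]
0

Expansion along first row:
det = 0·det([[0,2],[0,2]]) - 1·det([[2,2],[2,2]]) + 2·det([[2,0],[2,0]])
    = 0·(0·2 - 2·0) - 1·(2·2 - 2·2) + 2·(2·0 - 0·2)
    = 0·0 - 1·0 + 2·0
    = 0 + 0 + 0 = 0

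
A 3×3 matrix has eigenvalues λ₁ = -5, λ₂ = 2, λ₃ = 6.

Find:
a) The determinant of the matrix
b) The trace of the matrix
det = -60, trace = 3

Two standard eigenvalue identities:
- det(A) equals the product of the eigenvalues (counted with multiplicity).
- trace(A) equals the sum of the eigenvalues.
det(A) = (-5)*(2)*(6) = -60.
trace(A) = -5 + 2 + 6 = 3.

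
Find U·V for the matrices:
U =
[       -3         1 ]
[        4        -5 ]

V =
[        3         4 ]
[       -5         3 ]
UV =
[      -14        -9 ]
[       37         1 ]

Matrix multiplication: (UV)[i][j] = sum over k of U[i][k] * V[k][j].
  (UV)[0][0] = (-3)*(3) + (1)*(-5) = -14
  (UV)[0][1] = (-3)*(4) + (1)*(3) = -9
  (UV)[1][0] = (4)*(3) + (-5)*(-5) = 37
  (UV)[1][1] = (4)*(4) + (-5)*(3) = 1
UV =
[      -14        -9 ]
[       37         1 ]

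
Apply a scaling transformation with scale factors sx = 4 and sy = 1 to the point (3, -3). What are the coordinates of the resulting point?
(12, -3)

Scaling matrix:
[[4, 0], [0, 1]]
Result: (3 × 4, -3 × 1) = (12, -3)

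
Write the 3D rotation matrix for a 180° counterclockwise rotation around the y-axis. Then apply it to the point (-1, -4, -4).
R = [[-1, 0, 0], [0, 1, 0], [0, 0, -1]]; R·(-1, -4, -4) = (1, -4, 4)

Rotation matrix for 180° around y-axis:
cos(180°) = -1, sin(180°) = 0
R = [[-1, 0, 0], [0, 1, 0], [0, 0, -1]]
Apply to (-1, -4, -4): R·[-1, -4, -4]ᵀ = (1, -4, 4)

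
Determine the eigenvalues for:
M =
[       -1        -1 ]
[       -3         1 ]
λ = -2, 2

Solve det(M - λI) = 0. For a 2×2 matrix the characteristic equation is λ² - (trace)λ + det = 0.
trace(M) = a + d = -1 + 1 = 0.
det(M) = a*d - b*c = (-1)*(1) - (-1)*(-3) = -1 - 3 = -4.
Characteristic equation: λ² - (0)λ + (-4) = 0.
Discriminant = (0)² - 4*(-4) = 0 + 16 = 16.
λ = (0 ± √16) / 2 = (0 ± 4) / 2 = -2, 2.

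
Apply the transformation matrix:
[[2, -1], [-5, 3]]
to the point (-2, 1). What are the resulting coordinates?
(-5, 13)

Matrix multiplication:
[[2, -1], [-5, 3]] × [-2, 1]ᵀ
= [2×-2 + -1×1, -5×-2 + 3×1]ᵀ
= [-5.0000, 13.0000]ᵀ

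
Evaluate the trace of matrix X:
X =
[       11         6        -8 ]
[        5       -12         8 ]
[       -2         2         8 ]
tr(X) = 11 - 12 + 8 = 7

The trace of a square matrix is the sum of its diagonal entries.
Diagonal entries of X: X[0][0] = 11, X[1][1] = -12, X[2][2] = 8.
tr(X) = 11 - 12 + 8 = 7.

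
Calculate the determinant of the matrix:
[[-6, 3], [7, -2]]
-9

For a 2×2 matrix [[a, b], [c, d]], det = ad - bc
det = (-6)(-2) - (3)(7) = 12 - 21 = -9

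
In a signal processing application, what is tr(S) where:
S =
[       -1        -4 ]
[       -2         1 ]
tr(S) = -1 + 1 = 0

The trace of a square matrix is the sum of its diagonal entries.
Diagonal entries of S: S[0][0] = -1, S[1][1] = 1.
tr(S) = -1 + 1 = 0.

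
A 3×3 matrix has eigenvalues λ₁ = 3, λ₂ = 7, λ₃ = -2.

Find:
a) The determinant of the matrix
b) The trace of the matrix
det = -42, trace = 8

Two standard eigenvalue identities:
- det(A) equals the product of the eigenvalues (counted with multiplicity).
- trace(A) equals the sum of the eigenvalues.
det(A) = (3)*(7)*(-2) = -42.
trace(A) = 3 + 7 - 2 = 8.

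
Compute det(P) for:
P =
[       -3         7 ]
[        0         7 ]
det(P) = -21

For a 2×2 matrix [[a, b], [c, d]], det = a*d - b*c.
det(P) = (-3)*(7) - (7)*(0) = -21 - 0 = -21.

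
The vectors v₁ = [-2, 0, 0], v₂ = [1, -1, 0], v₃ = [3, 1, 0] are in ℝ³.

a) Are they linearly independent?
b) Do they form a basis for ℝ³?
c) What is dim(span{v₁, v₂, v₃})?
Not independent, not a basis, dim(span) = 2

Check whether v₃ can be written as a linear combination of v₁ and v₂.
v₃ = (-2)·v₁ + (-1)·v₂ = [3, 1, 0], so the three vectors are linearly dependent.
Thus they do not form a basis for ℝ³, and dim(span{v₁, v₂, v₃}) = 2 (spanned by v₁ and v₂).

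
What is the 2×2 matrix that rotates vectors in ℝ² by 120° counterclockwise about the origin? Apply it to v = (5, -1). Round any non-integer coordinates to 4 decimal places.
R = [[-1/2, -√3/2], [√3/2, -1/2]]; R·v = (-1.6340, 4.8301)

A counterclockwise rotation by angle θ in ℝ² has matrix R(θ) = [[cos θ, -sin θ], [sin θ, cos θ]].
For θ = 120°: cos θ = -1/2, sin θ = √3/2.
R(120°) = [[-1/2, -√3/2], [√3/2, -1/2]].
R·v = [-1/2·5 + (-√3/2)·-1, √3/2·5 + -1/2·-1] = (-1.6340, 4.8301).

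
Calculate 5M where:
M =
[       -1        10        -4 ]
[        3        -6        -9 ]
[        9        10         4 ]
5M =
[       -5        50       -20 ]
[       15       -30       -45 ]
[       45        50        20 ]

Scalar multiplication is elementwise: (5M)[i][j] = 5 * M[i][j].
  (5M)[0][0] = 5 * (-1) = -5
  (5M)[0][1] = 5 * (10) = 50
  (5M)[0][2] = 5 * (-4) = -20
  (5M)[1][0] = 5 * (3) = 15
  (5M)[1][1] = 5 * (-6) = -30
  (5M)[1][2] = 5 * (-9) = -45
  (5M)[2][0] = 5 * (9) = 45
  (5M)[2][1] = 5 * (10) = 50
  (5M)[2][2] = 5 * (4) = 20
5M =
[       -5        50       -20 ]
[       15       -30       -45 ]
[       45        50        20 ]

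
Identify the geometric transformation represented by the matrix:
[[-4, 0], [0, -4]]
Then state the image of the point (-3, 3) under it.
uniform scaling by factor -4; image of (-3, 3) is (12, -12)

This is a diagonal matrix with equal entries -4, so it scales both axes by the same factor -4.
The matrix [[-4, 0], [0, -4]] represents: uniform scaling by factor -4.
Applying it to (-3, 3): [-4·-3 + 0·3, 0·-3 + -4·3] = (12, -12).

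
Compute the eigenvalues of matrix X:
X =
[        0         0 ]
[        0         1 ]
λ = 0, 1

Solve det(X - λI) = 0. For a 2×2 matrix the characteristic equation is λ² - (trace)λ + det = 0.
trace(X) = a + d = 0 + 1 = 1.
det(X) = a*d - b*c = (0)*(1) - (0)*(0) = 0 - 0 = 0.
Characteristic equation: λ² - (1)λ + (0) = 0.
Discriminant = (1)² - 4*(0) = 1 - 0 = 1.
λ = (1 ± √1) / 2 = (1 ± 1) / 2 = 0, 1.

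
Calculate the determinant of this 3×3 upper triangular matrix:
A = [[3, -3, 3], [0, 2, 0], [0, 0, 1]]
6

The determinant of a triangular matrix is the product of its diagonal entries (the off-diagonal entries above the diagonal do not affect it).
det(A) = (3) * (2) * (1) = 6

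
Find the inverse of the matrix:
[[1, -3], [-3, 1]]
[[-1/8, -3/8], [-3/8, -1/8]]

For [[a,b],[c,d]], inverse = (1/det)·[[d,-b],[-c,a]]
det = 1·1 - -3·-3 = -8
Inverse = (1/-8)·[[1, 3], [3, 1]]
        = [[-1/8, -3/8], [-3/8, -1/8]]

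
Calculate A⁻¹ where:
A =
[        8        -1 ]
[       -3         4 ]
det(A) = 29
A⁻¹ =
[     4/29      1/29 ]
[     3/29      8/29 ]

For a 2×2 matrix A = [[a, b], [c, d]] with det(A) ≠ 0, A⁻¹ = (1/det(A)) * [[d, -b], [-c, a]].
det(A) = (8)*(4) - (-1)*(-3) = 32 - 3 = 29.
A⁻¹ = (1/29) * [[4, 1], [3, 8]].
Dividing each entry by 29 and reducing:
A⁻¹ =
[     4/29      1/29 ]
[     3/29      8/29 ]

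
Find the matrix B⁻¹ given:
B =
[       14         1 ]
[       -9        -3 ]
det(B) = -33
B⁻¹ =
[     1/11      1/33 ]
[    -3/11    -14/33 ]

For a 2×2 matrix B = [[a, b], [c, d]] with det(B) ≠ 0, B⁻¹ = (1/det(B)) * [[d, -b], [-c, a]].
det(B) = (14)*(-3) - (1)*(-9) = -42 + 9 = -33.
B⁻¹ = (1/-33) * [[-3, -1], [9, 14]].
Dividing each entry by -33 and reducing:
B⁻¹ =
[     1/11      1/33 ]
[    -3/11    -14/33 ]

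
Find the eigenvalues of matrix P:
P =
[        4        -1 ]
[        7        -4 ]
λ = -3, 3

Solve det(P - λI) = 0. For a 2×2 matrix the characteristic equation is λ² - (trace)λ + det = 0.
trace(P) = a + d = 4 - 4 = 0.
det(P) = a*d - b*c = (4)*(-4) - (-1)*(7) = -16 + 7 = -9.
Characteristic equation: λ² - (0)λ + (-9) = 0.
Discriminant = (0)² - 4*(-9) = 0 + 36 = 36.
λ = (0 ± √36) / 2 = (0 ± 6) / 2 = -3, 3.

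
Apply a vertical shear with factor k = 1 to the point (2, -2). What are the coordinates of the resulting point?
(2, 0)

Shear matrix for vertical shear with factor k = 1:
[[1, 0], [1, 1]]
Result: (2, -2) → (2, 0)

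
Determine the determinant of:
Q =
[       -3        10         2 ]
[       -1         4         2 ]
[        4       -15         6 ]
det(Q) = -24

Expand along row 0 (cofactor expansion): det(Q) = a*(e*i - f*h) - b*(d*i - f*g) + c*(d*h - e*g), where the 3×3 is [[a, b, c], [d, e, f], [g, h, i]].
Minor M_00 = (4)*(6) - (2)*(-15) = 24 + 30 = 54.
Minor M_01 = (-1)*(6) - (2)*(4) = -6 - 8 = -14.
Minor M_02 = (-1)*(-15) - (4)*(4) = 15 - 16 = -1.
det(Q) = (-3)*(54) - (10)*(-14) + (2)*(-1) = -162 + 140 - 2 = -24.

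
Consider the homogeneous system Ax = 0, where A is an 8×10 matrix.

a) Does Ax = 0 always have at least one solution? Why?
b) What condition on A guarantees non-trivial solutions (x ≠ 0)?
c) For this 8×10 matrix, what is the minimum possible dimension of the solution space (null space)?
a) Yes, x = 0 is always a solution. b) When A has linearly dependent columns (rank < n). c) Minimum nullity = 2.

a) x = 0 satisfies A·0 = 0, so the zero vector is always a solution.
b) Non-trivial solutions exist iff the columns of A are linearly dependent, equivalently rank(A) < n (the number of columns).
c) By rank-nullity, rank(A) + nullity(A) = n = 10. Since A has only 8 rows, rank(A) ≤ 8, so nullity(A) ≥ 10 - 8 = 2.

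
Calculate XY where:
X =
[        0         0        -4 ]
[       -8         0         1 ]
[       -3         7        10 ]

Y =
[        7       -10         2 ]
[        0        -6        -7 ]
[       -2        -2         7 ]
XY =
[        8         8       -28 ]
[      -58        78        -9 ]
[      -41       -32        15 ]

Matrix multiplication: (XY)[i][j] = sum over k of X[i][k] * Y[k][j].
  (XY)[0][0] = (0)*(7) + (0)*(0) + (-4)*(-2) = 8
  (XY)[0][1] = (0)*(-10) + (0)*(-6) + (-4)*(-2) = 8
  (XY)[0][2] = (0)*(2) + (0)*(-7) + (-4)*(7) = -28
  (XY)[1][0] = (-8)*(7) + (0)*(0) + (1)*(-2) = -58
  (XY)[1][1] = (-8)*(-10) + (0)*(-6) + (1)*(-2) = 78
  (XY)[1][2] = (-8)*(2) + (0)*(-7) + (1)*(7) = -9
  (XY)[2][0] = (-3)*(7) + (7)*(0) + (10)*(-2) = -41
  (XY)[2][1] = (-3)*(-10) + (7)*(-6) + (10)*(-2) = -32
  (XY)[2][2] = (-3)*(2) + (7)*(-7) + (10)*(7) = 15
XY =
[        8         8       -28 ]
[      -58        78        -9 ]
[      -41       -32        15 ]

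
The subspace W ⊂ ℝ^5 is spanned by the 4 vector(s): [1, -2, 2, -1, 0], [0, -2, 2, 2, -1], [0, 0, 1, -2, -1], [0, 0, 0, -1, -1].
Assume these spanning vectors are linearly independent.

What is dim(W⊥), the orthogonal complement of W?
dim(W⊥) = 1

For any subspace W of ℝ^n, dim(W) + dim(W⊥) = n (the whole-space dimension).
Here the given 4 vectors are linearly independent, so dim(W) = 4.
Thus dim(W⊥) = n - dim(W) = 5 - 4 = 1.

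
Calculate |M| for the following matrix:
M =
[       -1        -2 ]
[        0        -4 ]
det(M) = 4

For a 2×2 matrix [[a, b], [c, d]], det = a*d - b*c.
det(M) = (-1)*(-4) - (-2)*(0) = 4 - 0 = 4.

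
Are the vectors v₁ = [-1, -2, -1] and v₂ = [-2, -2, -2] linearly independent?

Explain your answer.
Yes, linearly independent

Two vectors are linearly dependent iff one is a scalar multiple of the other.
No single scalar k satisfies v₂ = k·v₁ (the ratios of corresponding entries disagree), so v₁ and v₂ are linearly independent.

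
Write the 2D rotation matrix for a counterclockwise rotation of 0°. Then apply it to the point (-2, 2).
R = [[1, 0], [0, 1]]; R·(-2, 2) = (-2, 2)

Rotation matrix formula: R(θ) = [[cos θ, -sin θ], [sin θ, cos θ]]
For θ = 0°:
cos(0°) = 1
sin(0°) = 0
R = [[1, 0], [0, 1]]
Apply to (-2, 2): [1·-2 + (0)·2, 0·-2 + 1·2] = (-2, 2)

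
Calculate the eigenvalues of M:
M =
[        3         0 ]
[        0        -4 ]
λ = -4, 3

Solve det(M - λI) = 0. For a 2×2 matrix the characteristic equation is λ² - (trace)λ + det = 0.
trace(M) = a + d = 3 - 4 = -1.
det(M) = a*d - b*c = (3)*(-4) - (0)*(0) = -12 - 0 = -12.
Characteristic equation: λ² - (-1)λ + (-12) = 0.
Discriminant = (-1)² - 4*(-12) = 1 + 48 = 49.
λ = (-1 ± √49) / 2 = (-1 ± 7) / 2 = -4, 3.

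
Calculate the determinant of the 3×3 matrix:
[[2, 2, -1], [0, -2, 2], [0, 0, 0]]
0

Expansion along first row:
det = 2·det([[-2,2],[0,0]]) - 2·det([[0,2],[0,0]]) + -1·det([[0,-2],[0,0]])
    = 2·(-2·0 - 2·0) - 2·(0·0 - 2·0) + -1·(0·0 - -2·0)
    = 2·0 - 2·0 + -1·0
    = 0 + 0 + 0 = 0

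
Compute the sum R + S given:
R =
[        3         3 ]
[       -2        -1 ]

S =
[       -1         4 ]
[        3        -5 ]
R + S =
[        2         7 ]
[        1        -6 ]

Matrix addition is elementwise: (R+S)[i][j] = R[i][j] + S[i][j].
  (R+S)[0][0] = (3) + (-1) = 2
  (R+S)[0][1] = (3) + (4) = 7
  (R+S)[1][0] = (-2) + (3) = 1
  (R+S)[1][1] = (-1) + (-5) = -6
R + S =
[        2         7 ]
[        1        -6 ]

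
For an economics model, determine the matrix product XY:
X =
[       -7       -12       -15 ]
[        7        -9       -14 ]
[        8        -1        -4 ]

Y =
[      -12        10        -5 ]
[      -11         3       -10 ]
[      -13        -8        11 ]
XY =
[      411        14       -10 ]
[      197       155       -99 ]
[      -33       109       -74 ]

Matrix multiplication: (XY)[i][j] = sum over k of X[i][k] * Y[k][j].
  (XY)[0][0] = (-7)*(-12) + (-12)*(-11) + (-15)*(-13) = 411
  (XY)[0][1] = (-7)*(10) + (-12)*(3) + (-15)*(-8) = 14
  (XY)[0][2] = (-7)*(-5) + (-12)*(-10) + (-15)*(11) = -10
  (XY)[1][0] = (7)*(-12) + (-9)*(-11) + (-14)*(-13) = 197
  (XY)[1][1] = (7)*(10) + (-9)*(3) + (-14)*(-8) = 155
  (XY)[1][2] = (7)*(-5) + (-9)*(-10) + (-14)*(11) = -99
  (XY)[2][0] = (8)*(-12) + (-1)*(-11) + (-4)*(-13) = -33
  (XY)[2][1] = (8)*(10) + (-1)*(3) + (-4)*(-8) = 109
  (XY)[2][2] = (8)*(-5) + (-1)*(-10) + (-4)*(11) = -74
XY =
[      411        14       -10 ]
[      197       155       -99 ]
[      -33       109       -74 ]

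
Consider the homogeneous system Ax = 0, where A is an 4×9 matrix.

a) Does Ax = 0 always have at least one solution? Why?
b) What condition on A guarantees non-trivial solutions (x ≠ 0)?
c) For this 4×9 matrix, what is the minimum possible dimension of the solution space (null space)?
a) Yes, x = 0 is always a solution. b) When A has linearly dependent columns (rank < n). c) Minimum nullity = 5.

a) x = 0 satisfies A·0 = 0, so the zero vector is always a solution.
b) Non-trivial solutions exist iff the columns of A are linearly dependent, equivalently rank(A) < n (the number of columns).
c) By rank-nullity, rank(A) + nullity(A) = n = 9. Since A has only 4 rows, rank(A) ≤ 4, so nullity(A) ≥ 9 - 4 = 5.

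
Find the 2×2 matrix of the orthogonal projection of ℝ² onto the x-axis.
[[1, 0], [0, 0]]

The orthogonal projection onto the line spanned by a nonzero vector u = (a, b) has matrix P = (u uᵀ) / (uᵀ u) = (1/(a² + b²)) · [[a², ab], [ab, b²]].
Here u = (1, 0), so a² + b² = 1 + 0 = 1.
P = (1/1) · [[1, 0], [0, 0]] = [[1, 0], [0, 0]].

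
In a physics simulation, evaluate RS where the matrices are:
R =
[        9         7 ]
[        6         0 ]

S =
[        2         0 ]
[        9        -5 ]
RS =
[       81       -35 ]
[       12         0 ]

Matrix multiplication: (RS)[i][j] = sum over k of R[i][k] * S[k][j].
  (RS)[0][0] = (9)*(2) + (7)*(9) = 81
  (RS)[0][1] = (9)*(0) + (7)*(-5) = -35
  (RS)[1][0] = (6)*(2) + (0)*(9) = 12
  (RS)[1][1] = (6)*(0) + (0)*(-5) = 0
RS =
[       81       -35 ]
[       12         0 ]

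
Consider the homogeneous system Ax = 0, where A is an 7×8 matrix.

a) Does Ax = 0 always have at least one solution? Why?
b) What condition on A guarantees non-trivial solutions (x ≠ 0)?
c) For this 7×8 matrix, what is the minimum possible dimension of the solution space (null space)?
a) Yes, x = 0 is always a solution. b) When A has linearly dependent columns (rank < n). c) Minimum nullity = 1.

a) x = 0 satisfies A·0 = 0, so the zero vector is always a solution.
b) Non-trivial solutions exist iff the columns of A are linearly dependent, equivalently rank(A) < n (the number of columns).
c) By rank-nullity, rank(A) + nullity(A) = n = 8. Since A has only 7 rows, rank(A) ≤ 7, so nullity(A) ≥ 8 - 7 = 1.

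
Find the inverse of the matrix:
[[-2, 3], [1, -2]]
[[-2, -3], [-1, -2]]

For [[a,b],[c,d]], inverse = (1/det)·[[d,-b],[-c,a]]
det = -2·-2 - 3·1 = 1
Inverse = (1/1)·[[-2, -3], [-1, -2]]
        = [[-2, -3], [-1, -2]]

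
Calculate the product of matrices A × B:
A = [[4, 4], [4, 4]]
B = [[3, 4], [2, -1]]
[[20, 12], [20, 12]]

Matrix multiplication:
C[0][0] = 4×3 + 4×2 = 20
C[0][1] = 4×4 + 4×-1 = 12
C[1][0] = 4×3 + 4×2 = 20
C[1][1] = 4×4 + 4×-1 = 12
Result: [[20, 12], [20, 12]]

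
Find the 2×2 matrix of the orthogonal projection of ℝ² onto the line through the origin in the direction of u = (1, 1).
[[1/2, 1/2], [1/2, 1/2]]

The orthogonal projection onto the line spanned by a nonzero vector u = (a, b) has matrix P = (u uᵀ) / (uᵀ u) = (1/(a² + b²)) · [[a², ab], [ab, b²]].
Here u = (1, 1), so a² + b² = 1 + 1 = 2.
P = (1/2) · [[1, 1], [1, 1]] = [[1/2, 1/2], [1/2, 1/2]].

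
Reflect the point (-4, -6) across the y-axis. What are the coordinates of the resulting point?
(4, -6)

Reflection across y-axis: (-4, -6) → (4, -6)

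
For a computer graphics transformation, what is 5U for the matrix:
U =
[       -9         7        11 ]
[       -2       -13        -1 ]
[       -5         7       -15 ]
5U =
[      -45        35        55 ]
[      -10       -65        -5 ]
[      -25        35       -75 ]

Scalar multiplication is elementwise: (5U)[i][j] = 5 * U[i][j].
  (5U)[0][0] = 5 * (-9) = -45
  (5U)[0][1] = 5 * (7) = 35
  (5U)[0][2] = 5 * (11) = 55
  (5U)[1][0] = 5 * (-2) = -10
  (5U)[1][1] = 5 * (-13) = -65
  (5U)[1][2] = 5 * (-1) = -5
  (5U)[2][0] = 5 * (-5) = -25
  (5U)[2][1] = 5 * (7) = 35
  (5U)[2][2] = 5 * (-15) = -75
5U =
[      -45        35        55 ]
[      -10       -65        -5 ]
[      -25        35       -75 ]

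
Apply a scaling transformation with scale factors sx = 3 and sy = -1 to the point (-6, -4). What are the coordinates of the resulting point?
(-18, 4)

Scaling matrix:
[[3, 0], [0, -1]]
Result: (-6 × 3, -4 × -1) = (-18, 4)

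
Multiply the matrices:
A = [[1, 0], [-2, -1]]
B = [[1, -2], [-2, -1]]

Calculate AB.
[[1, -2], [0, 5]]

Each entry (i,j) of AB = sum over k of A[i][k]*B[k][j].
(AB)[0][0] = (1)*(1) + (0)*(-2) = 1
(AB)[0][1] = (1)*(-2) + (0)*(-1) = -2
(AB)[1][0] = (-2)*(1) + (-1)*(-2) = 0
(AB)[1][1] = (-2)*(-2) + (-1)*(-1) = 5
AB = [[1, -2], [0, 5]]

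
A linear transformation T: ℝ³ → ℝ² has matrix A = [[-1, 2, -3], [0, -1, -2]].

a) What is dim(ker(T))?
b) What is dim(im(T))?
dim(ker) = 1, dim(im) = 2

The two rows are not scalar multiples of one another (no single k satisfies row 2 = k × row 1), so they are linearly independent.
Thus rank(A) = 2.
dim(im(T)) = rank(A) = 2.
By the rank-nullity theorem applied to T: ℝ³ → ℝ², rank(A) + nullity(A) = 3 (the domain dimension), so dim(ker(T)) = 3 - 2 = 1.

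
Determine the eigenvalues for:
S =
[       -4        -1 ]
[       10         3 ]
λ = -2, 1

Solve det(S - λI) = 0. For a 2×2 matrix the characteristic equation is λ² - (trace)λ + det = 0.
trace(S) = a + d = -4 + 3 = -1.
det(S) = a*d - b*c = (-4)*(3) - (-1)*(10) = -12 + 10 = -2.
Characteristic equation: λ² - (-1)λ + (-2) = 0.
Discriminant = (-1)² - 4*(-2) = 1 + 8 = 9.
λ = (-1 ± √9) / 2 = (-1 ± 3) / 2 = -2, 1.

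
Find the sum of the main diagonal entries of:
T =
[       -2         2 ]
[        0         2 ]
tr(T) = -2 + 2 = 0

The trace of a square matrix is the sum of its diagonal entries.
Diagonal entries of T: T[0][0] = -2, T[1][1] = 2.
tr(T) = -2 + 2 = 0.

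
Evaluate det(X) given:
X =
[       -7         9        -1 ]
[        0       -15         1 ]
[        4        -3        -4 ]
det(X) = -465

Expand along row 0 (cofactor expansion): det(X) = a*(e*i - f*h) - b*(d*i - f*g) + c*(d*h - e*g), where the 3×3 is [[a, b, c], [d, e, f], [g, h, i]].
Minor M_00 = (-15)*(-4) - (1)*(-3) = 60 + 3 = 63.
Minor M_01 = (0)*(-4) - (1)*(4) = 0 - 4 = -4.
Minor M_02 = (0)*(-3) - (-15)*(4) = 0 + 60 = 60.
det(X) = (-7)*(63) - (9)*(-4) + (-1)*(60) = -441 + 36 - 60 = -465.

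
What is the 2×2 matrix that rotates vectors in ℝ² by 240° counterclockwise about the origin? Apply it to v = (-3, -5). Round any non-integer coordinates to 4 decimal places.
R = [[-1/2, √3/2], [-√3/2, -1/2]]; R·v = (-2.8301, 5.0981)

A counterclockwise rotation by angle θ in ℝ² has matrix R(θ) = [[cos θ, -sin θ], [sin θ, cos θ]].
For θ = 240°: cos θ = -1/2, sin θ = -√3/2.
R(240°) = [[-1/2, √3/2], [-√3/2, -1/2]].
R·v = [-1/2·-3 + (√3/2)·-5, -√3/2·-3 + -1/2·-5] = (-2.8301, 5.0981).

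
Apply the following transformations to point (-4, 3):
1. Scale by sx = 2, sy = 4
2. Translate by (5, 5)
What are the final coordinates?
(-3, 17)

Step 1: Scale (-4, 3) by (sx, sy) = (2, 4) → (-8, 12)
Step 2: Translate by (5, 5) → (-3, 17)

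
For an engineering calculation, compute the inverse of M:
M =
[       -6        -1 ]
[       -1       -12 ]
det(M) = 71
M⁻¹ =
[   -12/71      1/71 ]
[     1/71     -6/71 ]

For a 2×2 matrix M = [[a, b], [c, d]] with det(M) ≠ 0, M⁻¹ = (1/det(M)) * [[d, -b], [-c, a]].
det(M) = (-6)*(-12) - (-1)*(-1) = 72 - 1 = 71.
M⁻¹ = (1/71) * [[-12, 1], [1, -6]].
Dividing each entry by 71 and reducing:
M⁻¹ =
[   -12/71      1/71 ]
[     1/71     -6/71 ]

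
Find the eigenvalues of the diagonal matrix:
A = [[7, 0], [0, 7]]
λ₁ = 7, λ₂ = 7

The characteristic polynomial of A is det(A - λI) = (7 - λ)(7 - λ) = 0.
The roots are λ = 7 and λ = 7, so the eigenvalues are the diagonal entries.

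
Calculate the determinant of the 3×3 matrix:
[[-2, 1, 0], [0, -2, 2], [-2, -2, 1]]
-8

Expansion along first row:
det = -2·det([[-2,2],[-2,1]]) - 1·det([[0,2],[-2,1]]) + 0·det([[0,-2],[-2,-2]])
    = -2·(-2·1 - 2·-2) - 1·(0·1 - 2·-2) + 0·(0·-2 - -2·-2)
    = -2·2 - 1·4 + 0·-4
    = -4 + -4 + 0 = -8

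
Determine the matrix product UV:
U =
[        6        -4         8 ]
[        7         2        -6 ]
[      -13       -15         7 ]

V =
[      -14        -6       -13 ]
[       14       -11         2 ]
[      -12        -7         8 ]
UV =
[     -236       -48       -22 ]
[        2       -22      -135 ]
[     -112       194       195 ]

Matrix multiplication: (UV)[i][j] = sum over k of U[i][k] * V[k][j].
  (UV)[0][0] = (6)*(-14) + (-4)*(14) + (8)*(-12) = -236
  (UV)[0][1] = (6)*(-6) + (-4)*(-11) + (8)*(-7) = -48
  (UV)[0][2] = (6)*(-13) + (-4)*(2) + (8)*(8) = -22
  (UV)[1][0] = (7)*(-14) + (2)*(14) + (-6)*(-12) = 2
  (UV)[1][1] = (7)*(-6) + (2)*(-11) + (-6)*(-7) = -22
  (UV)[1][2] = (7)*(-13) + (2)*(2) + (-6)*(8) = -135
  (UV)[2][0] = (-13)*(-14) + (-15)*(14) + (7)*(-12) = -112
  (UV)[2][1] = (-13)*(-6) + (-15)*(-11) + (7)*(-7) = 194
  (UV)[2][2] = (-13)*(-13) + (-15)*(2) + (7)*(8) = 195
UV =
[     -236       -48       -22 ]
[        2       -22      -135 ]
[     -112       194       195 ]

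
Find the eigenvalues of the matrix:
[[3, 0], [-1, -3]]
λ = -3 and λ = 3

Characteristic equation: det(A - λI) = 0
λ² - (trace)λ + (det) = 0
λ² - (0)λ + (-9) = 0
λ² - 0λ - 9 = 0
Solving: λ = -3, 3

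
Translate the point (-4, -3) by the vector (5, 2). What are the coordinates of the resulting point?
(1, -1)

Translation by (5, 2):
x' = -4 + 5 = 1
y' = -3 + 2 = -1
Homogeneous matrix: [[1, 0, 5], [0, 1, 2], [0, 0, 1]]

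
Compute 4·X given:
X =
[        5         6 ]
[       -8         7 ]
4X =
[       20        24 ]
[      -32        28 ]

Scalar multiplication is elementwise: (4X)[i][j] = 4 * X[i][j].
  (4X)[0][0] = 4 * (5) = 20
  (4X)[0][1] = 4 * (6) = 24
  (4X)[1][0] = 4 * (-8) = -32
  (4X)[1][1] = 4 * (7) = 28
4X =
[       20        24 ]
[      -32        28 ]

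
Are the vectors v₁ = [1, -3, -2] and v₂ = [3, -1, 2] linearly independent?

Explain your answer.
Yes, linearly independent

Two vectors are linearly dependent iff one is a scalar multiple of the other.
No single scalar k satisfies v₂ = k·v₁ (the ratios of corresponding entries disagree), so v₁ and v₂ are linearly independent.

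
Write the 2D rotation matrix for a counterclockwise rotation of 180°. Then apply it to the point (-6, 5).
R = [[-1, 0], [0, -1]]; R·(-6, 5) = (6, -5)

Rotation matrix formula: R(θ) = [[cos θ, -sin θ], [sin θ, cos θ]]
For θ = 180°:
cos(180°) = -1
sin(180°) = 0
R = [[-1, 0], [0, -1]]
Apply to (-6, 5): [-1·-6 + (0)·5, 0·-6 + -1·5] = (6, -5)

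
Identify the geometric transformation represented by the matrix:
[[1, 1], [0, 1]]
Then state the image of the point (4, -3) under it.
horizontal shear with factor 1; image of (4, -3) is (1, -3)

The matrix [[1, k], [0, 1]] sends (x, y) to (x + 1y, y), leaving the y-coordinate fixed: a horizontal shear.
The matrix [[1, 1], [0, 1]] represents: horizontal shear with factor 1.
Applying it to (4, -3): [1·4 + 1·-3, 0·4 + 1·-3] = (1, -3).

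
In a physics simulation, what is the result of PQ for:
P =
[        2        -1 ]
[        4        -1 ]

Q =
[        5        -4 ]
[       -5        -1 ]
PQ =
[       15        -7 ]
[       25       -15 ]

Matrix multiplication: (PQ)[i][j] = sum over k of P[i][k] * Q[k][j].
  (PQ)[0][0] = (2)*(5) + (-1)*(-5) = 15
  (PQ)[0][1] = (2)*(-4) + (-1)*(-1) = -7
  (PQ)[1][0] = (4)*(5) + (-1)*(-5) = 25
  (PQ)[1][1] = (4)*(-4) + (-1)*(-1) = -15
PQ =
[       15        -7 ]
[       25       -15 ]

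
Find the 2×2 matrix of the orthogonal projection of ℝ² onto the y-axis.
[[0, 0], [0, 1]]

The orthogonal projection onto the line spanned by a nonzero vector u = (a, b) has matrix P = (u uᵀ) / (uᵀ u) = (1/(a² + b²)) · [[a², ab], [ab, b²]].
Here u = (0, 1), so a² + b² = 0 + 1 = 1.
P = (1/1) · [[0, 0], [0, 1]] = [[0, 0], [0, 1]].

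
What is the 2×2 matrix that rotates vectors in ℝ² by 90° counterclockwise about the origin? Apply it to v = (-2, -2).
R = [[0, -1], [1, 0]]; R·v = (2, -2)

A counterclockwise rotation by angle θ in ℝ² has matrix R(θ) = [[cos θ, -sin θ], [sin θ, cos θ]].
For θ = 90°: cos θ = 0, sin θ = 1.
R(90°) = [[0, -1], [1, 0]].
R·v = [0·-2 + (-1)·-2, 1·-2 + 0·-2] = (2, -2).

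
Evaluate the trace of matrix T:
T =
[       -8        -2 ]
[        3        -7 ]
tr(T) = -8 - 7 = -15

The trace of a square matrix is the sum of its diagonal entries.
Diagonal entries of T: T[0][0] = -8, T[1][1] = -7.
tr(T) = -8 - 7 = -15.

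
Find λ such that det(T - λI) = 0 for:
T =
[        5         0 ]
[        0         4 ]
λ = 4, 5

Solve det(T - λI) = 0. For a 2×2 matrix the characteristic equation is λ² - (trace)λ + det = 0.
trace(T) = a + d = 5 + 4 = 9.
det(T) = a*d - b*c = (5)*(4) - (0)*(0) = 20 - 0 = 20.
Characteristic equation: λ² - (9)λ + (20) = 0.
Discriminant = (9)² - 4*(20) = 81 - 80 = 1.
λ = (9 ± √1) / 2 = (9 ± 1) / 2 = 4, 5.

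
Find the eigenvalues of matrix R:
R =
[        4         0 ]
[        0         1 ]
λ = 1, 4

Solve det(R - λI) = 0. For a 2×2 matrix the characteristic equation is λ² - (trace)λ + det = 0.
trace(R) = a + d = 4 + 1 = 5.
det(R) = a*d - b*c = (4)*(1) - (0)*(0) = 4 - 0 = 4.
Characteristic equation: λ² - (5)λ + (4) = 0.
Discriminant = (5)² - 4*(4) = 25 - 16 = 9.
λ = (5 ± √9) / 2 = (5 ± 3) / 2 = 1, 4.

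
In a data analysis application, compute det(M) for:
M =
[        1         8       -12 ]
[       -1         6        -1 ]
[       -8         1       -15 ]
det(M) = -709

Expand along row 0 (cofactor expansion): det(M) = a*(e*i - f*h) - b*(d*i - f*g) + c*(d*h - e*g), where the 3×3 is [[a, b, c], [d, e, f], [g, h, i]].
Minor M_00 = (6)*(-15) - (-1)*(1) = -90 + 1 = -89.
Minor M_01 = (-1)*(-15) - (-1)*(-8) = 15 - 8 = 7.
Minor M_02 = (-1)*(1) - (6)*(-8) = -1 + 48 = 47.
det(M) = (1)*(-89) - (8)*(7) + (-12)*(47) = -89 - 56 - 564 = -709.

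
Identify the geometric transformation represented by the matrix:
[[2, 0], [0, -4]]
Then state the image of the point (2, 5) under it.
non-uniform scaling by (2, -4); image of (2, 5) is (4, -20)

This is diagonal with distinct entries, so it scales the x-axis by 2 and the y-axis by -4.
The matrix [[2, 0], [0, -4]] represents: non-uniform scaling by (2, -4).
Applying it to (2, 5): [2·2 + 0·5, 0·2 + -4·5] = (4, -20).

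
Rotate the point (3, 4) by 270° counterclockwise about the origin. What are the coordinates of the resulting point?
(4, -3)

Rotation matrix R(θ) = [[cos θ, -sin θ], [sin θ, cos θ]]; for θ = 270°:
R = [[0, 1], [-1, 0]]
Result: R × [3, 4]ᵀ = [0·3 + (1)·4, -1·3 + (0)·4]ᵀ = (4, -3)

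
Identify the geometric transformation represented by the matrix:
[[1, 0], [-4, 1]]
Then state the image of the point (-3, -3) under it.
vertical shear with factor -4; image of (-3, -3) is (-3, 9)

The matrix [[1, 0], [k, 1]] sends (x, y) to (x, -4x + y), leaving the x-coordinate fixed: a vertical shear.
The matrix [[1, 0], [-4, 1]] represents: vertical shear with factor -4.
Applying it to (-3, -3): [1·-3 + 0·-3, -4·-3 + 1·-3] = (-3, 9).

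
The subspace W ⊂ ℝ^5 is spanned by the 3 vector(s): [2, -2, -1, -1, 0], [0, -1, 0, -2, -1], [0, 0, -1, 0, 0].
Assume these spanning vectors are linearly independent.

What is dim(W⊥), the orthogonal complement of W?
dim(W⊥) = 2

For any subspace W of ℝ^n, dim(W) + dim(W⊥) = n (the whole-space dimension).
Here the given 3 vectors are linearly independent, so dim(W) = 3.
Thus dim(W⊥) = n - dim(W) = 5 - 3 = 2.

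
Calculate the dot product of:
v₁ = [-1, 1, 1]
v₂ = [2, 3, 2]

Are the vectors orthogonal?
3, No

The dot product is the sum of products of corresponding components.
v₁·v₂ = (-1)*(2) + (1)*(3) + (1)*(2) = -2 + 3 + 2 = 3.
Two vectors are orthogonal iff their dot product is 0; here the dot product is 3, so the vectors are not orthogonal.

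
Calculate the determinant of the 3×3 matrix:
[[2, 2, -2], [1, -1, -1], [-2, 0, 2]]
0

Expansion along first row:
det = 2·det([[-1,-1],[0,2]]) - 2·det([[1,-1],[-2,2]]) + -2·det([[1,-1],[-2,0]])
    = 2·(-1·2 - -1·0) - 2·(1·2 - -1·-2) + -2·(1·0 - -1·-2)
    = 2·-2 - 2·0 + -2·-2
    = -4 + 0 + 4 = 0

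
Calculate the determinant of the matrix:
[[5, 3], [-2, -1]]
1

For a 2×2 matrix [[a, b], [c, d]], det = ad - bc
det = (5)(-1) - (3)(-2) = -5 - -6 = 1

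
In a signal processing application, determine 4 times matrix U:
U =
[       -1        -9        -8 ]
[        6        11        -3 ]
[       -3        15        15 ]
4U =
[       -4       -36       -32 ]
[       24        44       -12 ]
[      -12        60        60 ]

Scalar multiplication is elementwise: (4U)[i][j] = 4 * U[i][j].
  (4U)[0][0] = 4 * (-1) = -4
  (4U)[0][1] = 4 * (-9) = -36
  (4U)[0][2] = 4 * (-8) = -32
  (4U)[1][0] = 4 * (6) = 24
  (4U)[1][1] = 4 * (11) = 44
  (4U)[1][2] = 4 * (-3) = -12
  (4U)[2][0] = 4 * (-3) = -12
  (4U)[2][1] = 4 * (15) = 60
  (4U)[2][2] = 4 * (15) = 60
4U =
[       -4       -36       -32 ]
[       24        44       -12 ]
[      -12        60        60 ]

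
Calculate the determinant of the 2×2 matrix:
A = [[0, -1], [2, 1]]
2

For A = [[a, b], [c, d]], det(A) = a*d - b*c.
det(A) = (0)*(1) - (-1)*(2) = 0 - -2 = 2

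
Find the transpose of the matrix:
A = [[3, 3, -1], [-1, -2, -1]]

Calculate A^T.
[[3, -1], [3, -2], [-1, -1]]

The transpose sends entry (i,j) to (j,i); rows become columns.
Row 0 of A: [3, 3, -1] -> column 0 of A^T.
Row 1 of A: [-1, -2, -1] -> column 1 of A^T.
A^T = [[3, -1], [3, -2], [-1, -1]]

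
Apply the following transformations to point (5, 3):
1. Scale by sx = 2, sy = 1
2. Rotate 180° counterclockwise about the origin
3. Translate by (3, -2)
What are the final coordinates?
(-7, -5)

Step 1: Scale → (10, 3)
Step 2: Rotate 180° → (-10, -3)
Step 3: Translate → (-7, -5)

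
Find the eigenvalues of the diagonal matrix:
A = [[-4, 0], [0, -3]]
λ₁ = -4, λ₂ = -3

The characteristic polynomial of A is det(A - λI) = (-4 - λ)(-3 - λ) = 0.
The roots are λ = -4 and λ = -3, so the eigenvalues are the diagonal entries.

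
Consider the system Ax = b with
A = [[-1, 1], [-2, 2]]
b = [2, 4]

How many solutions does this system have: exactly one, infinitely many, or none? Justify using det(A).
Infinitely many solutions

det(A) = (-1)*(2) - (1)*(-2) = 0, so A is singular (column 2 is -1 times column 1).
b = [2, 4] = -2 * column 1 of A, so b lies in the column space of A.
A singular matrix whose right-hand side is in its column space gives a 1-parameter family of solutions — infinitely many.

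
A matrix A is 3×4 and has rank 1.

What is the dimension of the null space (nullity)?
3

The rank-nullity theorem for an m×n matrix states:
rank(A) + nullity(A) = n (the number of columns).
Here n = 4 and rank(A) = 1, so nullity(A) = 4 - 1 = 3.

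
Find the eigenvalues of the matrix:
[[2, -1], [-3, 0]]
λ = -1 and λ = 3

Characteristic equation: det(A - λI) = 0
λ² - (trace)λ + (det) = 0
λ² - (2)λ + (-3) = 0
λ² - 2λ - 3 = 0
Solving: λ = -1, 3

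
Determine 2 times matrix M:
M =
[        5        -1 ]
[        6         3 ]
2M =
[       10        -2 ]
[       12         6 ]

Scalar multiplication is elementwise: (2M)[i][j] = 2 * M[i][j].
  (2M)[0][0] = 2 * (5) = 10
  (2M)[0][1] = 2 * (-1) = -2
  (2M)[1][0] = 2 * (6) = 12
  (2M)[1][1] = 2 * (3) = 6
2M =
[       10        -2 ]
[       12         6 ]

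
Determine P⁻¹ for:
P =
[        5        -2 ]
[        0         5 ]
det(P) = 25
P⁻¹ =
[      1/5      2/25 ]
[        0       1/5 ]

For a 2×2 matrix P = [[a, b], [c, d]] with det(P) ≠ 0, P⁻¹ = (1/det(P)) * [[d, -b], [-c, a]].
det(P) = (5)*(5) - (-2)*(0) = 25 - 0 = 25.
P⁻¹ = (1/25) * [[5, 2], [0, 5]].
Dividing each entry by 25 and reducing:
P⁻¹ =
[      1/5      2/25 ]
[        0       1/5 ]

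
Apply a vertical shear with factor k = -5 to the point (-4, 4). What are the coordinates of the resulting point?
(-4, 24)

Shear matrix for vertical shear with factor k = -5:
[[1, 0], [-5, 1]]
Result: (-4, 4) → (-4, 24)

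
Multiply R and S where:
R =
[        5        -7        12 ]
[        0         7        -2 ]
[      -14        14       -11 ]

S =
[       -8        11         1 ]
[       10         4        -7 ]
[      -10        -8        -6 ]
RS =
[     -230       -69       -18 ]
[       90        44       -37 ]
[      362       -10       -46 ]

Matrix multiplication: (RS)[i][j] = sum over k of R[i][k] * S[k][j].
  (RS)[0][0] = (5)*(-8) + (-7)*(10) + (12)*(-10) = -230
  (RS)[0][1] = (5)*(11) + (-7)*(4) + (12)*(-8) = -69
  (RS)[0][2] = (5)*(1) + (-7)*(-7) + (12)*(-6) = -18
  (RS)[1][0] = (0)*(-8) + (7)*(10) + (-2)*(-10) = 90
  (RS)[1][1] = (0)*(11) + (7)*(4) + (-2)*(-8) = 44
  (RS)[1][2] = (0)*(1) + (7)*(-7) + (-2)*(-6) = -37
  (RS)[2][0] = (-14)*(-8) + (14)*(10) + (-11)*(-10) = 362
  (RS)[2][1] = (-14)*(11) + (14)*(4) + (-11)*(-8) = -10
  (RS)[2][2] = (-14)*(1) + (14)*(-7) + (-11)*(-6) = -46
RS =
[     -230       -69       -18 ]
[       90        44       -37 ]
[      362       -10       -46 ]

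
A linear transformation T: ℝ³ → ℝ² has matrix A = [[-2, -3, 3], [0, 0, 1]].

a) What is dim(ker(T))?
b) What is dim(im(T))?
dim(ker) = 1, dim(im) = 2

The two rows are not scalar multiples of one another (no single k satisfies row 2 = k × row 1), so they are linearly independent.
Thus rank(A) = 2.
dim(im(T)) = rank(A) = 2.
By the rank-nullity theorem applied to T: ℝ³ → ℝ², rank(A) + nullity(A) = 3 (the domain dimension), so dim(ker(T)) = 3 - 2 = 1.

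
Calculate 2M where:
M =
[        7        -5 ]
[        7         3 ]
2M =
[       14       -10 ]
[       14         6 ]

Scalar multiplication is elementwise: (2M)[i][j] = 2 * M[i][j].
  (2M)[0][0] = 2 * (7) = 14
  (2M)[0][1] = 2 * (-5) = -10
  (2M)[1][0] = 2 * (7) = 14
  (2M)[1][1] = 2 * (3) = 6
2M =
[       14       -10 ]
[       14         6 ]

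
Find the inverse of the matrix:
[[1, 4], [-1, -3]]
[[-3, -4], [1, 1]]

For [[a,b],[c,d]], inverse = (1/det)·[[d,-b],[-c,a]]
det = 1·-3 - 4·-1 = 1
Inverse = (1/1)·[[-3, -4], [1, 1]]
        = [[-3, -4], [1, 1]]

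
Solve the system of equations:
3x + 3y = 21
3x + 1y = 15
x = 4, y = 3

Use elimination (row reduction):
Equation 1: 3x + 3y = 21.
Equation 2: 3x + 1y = 15.
Multiply Eq1 by 3 and Eq2 by 3: 9x + 9y = 63;  9x + 3y = 45.
Subtract: (-6)y = -18, so y = 3.
Back-substitute into Eq1: 3x + 3*(3) = 21, so x = 4.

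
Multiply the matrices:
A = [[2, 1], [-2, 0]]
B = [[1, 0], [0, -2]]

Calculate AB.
[[2, -2], [-2, 0]]

Each entry (i,j) of AB = sum over k of A[i][k]*B[k][j].
(AB)[0][0] = (2)*(1) + (1)*(0) = 2
(AB)[0][1] = (2)*(0) + (1)*(-2) = -2
(AB)[1][0] = (-2)*(1) + (0)*(0) = -2
(AB)[1][1] = (-2)*(0) + (0)*(-2) = 0
AB = [[2, -2], [-2, 0]]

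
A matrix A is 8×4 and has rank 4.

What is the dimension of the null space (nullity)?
0

The rank-nullity theorem for an m×n matrix states:
rank(A) + nullity(A) = n (the number of columns).
Here n = 4 and rank(A) = 4, so nullity(A) = 4 - 4 = 0.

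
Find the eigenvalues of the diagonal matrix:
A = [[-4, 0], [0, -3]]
λ₁ = -4, λ₂ = -3

The characteristic polynomial of A is det(A - λI) = (-4 - λ)(-3 - λ) = 0.
The roots are λ = -4 and λ = -3, so the eigenvalues are the diagonal entries.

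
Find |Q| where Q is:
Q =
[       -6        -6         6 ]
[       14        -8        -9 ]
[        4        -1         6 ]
det(Q) = 1170

Expand along row 0 (cofactor expansion): det(Q) = a*(e*i - f*h) - b*(d*i - f*g) + c*(d*h - e*g), where the 3×3 is [[a, b, c], [d, e, f], [g, h, i]].
Minor M_00 = (-8)*(6) - (-9)*(-1) = -48 - 9 = -57.
Minor M_01 = (14)*(6) - (-9)*(4) = 84 + 36 = 120.
Minor M_02 = (14)*(-1) - (-8)*(4) = -14 + 32 = 18.
det(Q) = (-6)*(-57) - (-6)*(120) + (6)*(18) = 342 + 720 + 108 = 1170.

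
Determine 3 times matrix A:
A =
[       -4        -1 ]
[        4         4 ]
3A =
[      -12        -3 ]
[       12        12 ]

Scalar multiplication is elementwise: (3A)[i][j] = 3 * A[i][j].
  (3A)[0][0] = 3 * (-4) = -12
  (3A)[0][1] = 3 * (-1) = -3
  (3A)[1][0] = 3 * (4) = 12
  (3A)[1][1] = 3 * (4) = 12
3A =
[      -12        -3 ]
[       12        12 ]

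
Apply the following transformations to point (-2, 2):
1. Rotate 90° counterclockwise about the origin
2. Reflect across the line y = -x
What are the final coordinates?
(2, 2)

Step 1: Rotate 90° → (-2, -2)
Step 2: Reflect across the line y = -x → (2, 2)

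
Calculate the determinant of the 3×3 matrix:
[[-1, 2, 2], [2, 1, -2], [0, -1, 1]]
-7

Expansion along first row:
det = -1·det([[1,-2],[-1,1]]) - 2·det([[2,-2],[0,1]]) + 2·det([[2,1],[0,-1]])
    = -1·(1·1 - -2·-1) - 2·(2·1 - -2·0) + 2·(2·-1 - 1·0)
    = -1·-1 - 2·2 + 2·-2
    = 1 + -4 + -4 = -7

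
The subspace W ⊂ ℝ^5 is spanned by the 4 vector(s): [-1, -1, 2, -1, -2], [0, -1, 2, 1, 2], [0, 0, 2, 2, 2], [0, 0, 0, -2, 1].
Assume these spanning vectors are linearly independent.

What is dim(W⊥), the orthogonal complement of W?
dim(W⊥) = 1

For any subspace W of ℝ^n, dim(W) + dim(W⊥) = n (the whole-space dimension).
Here the given 4 vectors are linearly independent, so dim(W) = 4.
Thus dim(W⊥) = n - dim(W) = 5 - 4 = 1.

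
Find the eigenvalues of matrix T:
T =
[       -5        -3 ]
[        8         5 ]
λ = -1, 1

Solve det(T - λI) = 0. For a 2×2 matrix the characteristic equation is λ² - (trace)λ + det = 0.
trace(T) = a + d = -5 + 5 = 0.
det(T) = a*d - b*c = (-5)*(5) - (-3)*(8) = -25 + 24 = -1.
Characteristic equation: λ² - (0)λ + (-1) = 0.
Discriminant = (0)² - 4*(-1) = 0 + 4 = 4.
λ = (0 ± √4) / 2 = (0 ± 2) / 2 = -1, 1.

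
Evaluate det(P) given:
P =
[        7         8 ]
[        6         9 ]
det(P) = 15

For a 2×2 matrix [[a, b], [c, d]], det = a*d - b*c.
det(P) = (7)*(9) - (8)*(6) = 63 - 48 = 15.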